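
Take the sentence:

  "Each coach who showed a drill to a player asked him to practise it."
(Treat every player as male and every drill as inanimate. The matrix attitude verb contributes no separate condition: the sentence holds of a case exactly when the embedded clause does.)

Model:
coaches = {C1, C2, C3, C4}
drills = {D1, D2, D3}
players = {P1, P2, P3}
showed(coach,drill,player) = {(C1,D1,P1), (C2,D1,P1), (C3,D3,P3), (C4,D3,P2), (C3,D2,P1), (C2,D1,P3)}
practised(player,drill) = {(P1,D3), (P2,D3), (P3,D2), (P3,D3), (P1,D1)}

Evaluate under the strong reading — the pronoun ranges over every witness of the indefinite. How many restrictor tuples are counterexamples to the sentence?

2

"him" takes "a player" as antecedent and "it" takes "a drill"; both are donkey pronouns co-varying with the restrictor.
Strong reading: for every (c,d,p) with showed(c,d,p), practised(p,d).
Restrictor triples: (C1,D1,P1)→practised(P1,D1) ✓  (C2,D1,P1)→practised(P1,D1) ✓  (C2,D1,P3)→practised(P3,D1) ✗  (C3,D2,P1)→practised(P1,D2) ✗  (C3,D3,P3)→practised(P3,D3) ✓  (C4,D3,P2)→practised(P2,D3) ✓
Counterexamples (restrictor triples failing the scope): 2.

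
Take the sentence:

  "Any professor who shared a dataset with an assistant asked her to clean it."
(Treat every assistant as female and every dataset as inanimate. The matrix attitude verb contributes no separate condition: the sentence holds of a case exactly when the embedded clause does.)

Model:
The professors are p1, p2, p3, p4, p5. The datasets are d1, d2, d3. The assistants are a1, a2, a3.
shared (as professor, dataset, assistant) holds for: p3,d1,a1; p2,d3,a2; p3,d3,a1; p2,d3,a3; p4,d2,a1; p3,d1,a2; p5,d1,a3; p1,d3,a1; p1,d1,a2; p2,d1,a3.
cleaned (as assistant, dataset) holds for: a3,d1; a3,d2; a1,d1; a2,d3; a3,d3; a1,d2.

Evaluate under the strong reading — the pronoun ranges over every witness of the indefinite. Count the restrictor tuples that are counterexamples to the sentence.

4

"her" takes "an assistant" as antecedent and "it" takes "a dataset"; both are donkey pronouns co-varying with the restrictor.
Strong reading: for every (p,d,a) with shared(p,d,a), cleaned(a,d).
Restrictor triples: (p1,d1,a2)→cleaned(a2,d1) ✗  (p1,d3,a1)→cleaned(a1,d3) ✗  (p2,d1,a3)→cleaned(a3,d1) ✓  (p2,d3,a2)→cleaned(a2,d3) ✓  (p2,d3,a3)→cleaned(a3,d3) ✓  (p3,d1,a1)→cleaned(a1,d1) ✓  (p3,d1,a2)→cleaned(a2,d1) ✗  (p3,d3,a1)→cleaned(a1,d3) ✗  (p4,d2,a1)→cleaned(a1,d2) ✓  (p5,d1,a3)→cleaned(a3,d1) ✓
Counterexamples (restrictor triples failing the scope): 4.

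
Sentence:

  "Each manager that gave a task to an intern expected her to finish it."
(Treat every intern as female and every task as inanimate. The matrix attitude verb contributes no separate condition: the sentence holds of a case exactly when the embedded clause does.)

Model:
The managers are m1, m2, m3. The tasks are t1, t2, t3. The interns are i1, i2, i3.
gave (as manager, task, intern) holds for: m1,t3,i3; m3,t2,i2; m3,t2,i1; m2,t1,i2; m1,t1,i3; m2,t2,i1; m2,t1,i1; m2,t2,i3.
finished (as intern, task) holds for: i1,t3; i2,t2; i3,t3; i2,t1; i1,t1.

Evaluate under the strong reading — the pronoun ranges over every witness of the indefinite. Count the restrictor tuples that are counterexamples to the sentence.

4

"her" takes "an intern" as antecedent and "it" takes "a task"; both are donkey pronouns co-varying with the restrictor.
Strong reading: for every (m,t,i) with gave(m,t,i), finished(i,t).
Restrictor triples: (m1,t1,i3)→finished(i3,t1) ✗  (m1,t3,i3)→finished(i3,t3) ✓  (m2,t1,i1)→finished(i1,t1) ✓  (m2,t1,i2)→finished(i2,t1) ✓  (m2,t2,i1)→finished(i1,t2) ✗  (m2,t2,i3)→finished(i3,t2) ✗  (m3,t2,i1)→finished(i1,t2) ✗  (m3,t2,i2)→finished(i2,t2) ✓
Counterexamples (restrictor triples failing the scope): 4.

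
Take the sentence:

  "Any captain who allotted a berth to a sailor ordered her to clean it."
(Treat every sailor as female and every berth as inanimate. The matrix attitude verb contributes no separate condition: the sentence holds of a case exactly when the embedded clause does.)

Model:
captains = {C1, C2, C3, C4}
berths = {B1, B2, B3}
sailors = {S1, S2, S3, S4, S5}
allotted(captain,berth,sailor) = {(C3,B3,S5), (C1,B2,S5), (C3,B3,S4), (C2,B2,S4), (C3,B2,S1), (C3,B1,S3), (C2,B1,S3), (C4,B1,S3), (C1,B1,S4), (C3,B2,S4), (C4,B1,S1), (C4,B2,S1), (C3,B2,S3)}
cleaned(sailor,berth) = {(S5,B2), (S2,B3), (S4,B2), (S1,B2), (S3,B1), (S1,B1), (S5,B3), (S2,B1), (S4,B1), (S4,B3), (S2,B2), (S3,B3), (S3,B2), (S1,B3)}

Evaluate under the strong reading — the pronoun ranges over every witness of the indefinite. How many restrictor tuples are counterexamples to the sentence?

0

"her" takes "a sailor" as antecedent and "it" takes "a berth"; both are donkey pronouns co-varying with the restrictor.
Strong reading: for every (c,b,s) with allotted(c,b,s), cleaned(s,b).
Restrictor triples: (C1,B1,S4)→cleaned(S4,B1) ✓  (C1,B2,S5)→cleaned(S5,B2) ✓  (C2,B1,S3)→cleaned(S3,B1) ✓  (C2,B2,S4)→cleaned(S4,B2) ✓  (C3,B1,S3)→cleaned(S3,B1) ✓  (C3,B2,S1)→cleaned(S1,B2) ✓  (C3,B2,S3)→cleaned(S3,B2) ✓  (C3,B2,S4)→cleaned(S4,B2) ✓  (C3,B3,S4)→cleaned(S4,B3) ✓  (C3,B3,S5)→cleaned(S5,B3) ✓  (C4,B1,S1)→cleaned(S1,B1) ✓  (C4,B1,S3)→cleaned(S3,B1) ✓  (C4,B2,S1)→cleaned(S1,B2) ✓
Counterexamples (restrictor triples failing the scope): 0.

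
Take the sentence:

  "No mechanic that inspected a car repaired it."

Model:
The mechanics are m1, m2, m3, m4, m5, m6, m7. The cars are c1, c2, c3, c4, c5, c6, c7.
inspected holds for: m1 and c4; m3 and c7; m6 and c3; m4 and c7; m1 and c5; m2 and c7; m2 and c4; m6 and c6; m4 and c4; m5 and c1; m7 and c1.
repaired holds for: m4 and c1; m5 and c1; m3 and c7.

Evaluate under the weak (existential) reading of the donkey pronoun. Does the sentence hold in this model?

False

"it" takes "a car" as antecedent — a donkey pronoun bound across the clause boundary.
Truth condition: for no (m,c) with inspected(m,c) does repaired(m,c) hold.
Restrictor pairs — does the scope hold? (m1,c4):fails  (m1,c5):fails  (m2,c4):fails  (m2,c7):fails  (m3,c7):holds  (m4,c4):fails  (m4,c7):fails  (m5,c1):holds  (m6,c3):fails  (m6,c6):fails  (m7,c1):fails
Scope holds for 2 pair(s), so the sentence is false.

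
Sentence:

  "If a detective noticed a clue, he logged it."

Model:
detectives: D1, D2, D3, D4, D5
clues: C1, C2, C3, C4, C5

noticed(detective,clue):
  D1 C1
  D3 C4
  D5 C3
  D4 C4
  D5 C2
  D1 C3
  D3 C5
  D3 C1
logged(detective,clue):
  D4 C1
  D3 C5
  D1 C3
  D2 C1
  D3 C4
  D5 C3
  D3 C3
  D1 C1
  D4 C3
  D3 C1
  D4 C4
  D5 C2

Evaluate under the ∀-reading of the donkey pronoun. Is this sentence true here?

"it" takes "a clue" as antecedent — a donkey pronoun bound across the clause boundary.
Strong reading: for every (d,c) with noticed(d,c), logged(d,c).
Restrictor pairs: (D1,C1) ✓  (D1,C3) ✓  (D3,C1) ✓  (D3,C4) ✓  (D3,C5) ✓  (D4,C4) ✓  (D5,C2) ✓  (D5,C3) ✓
Every restrictor pair satisfies the scope.

True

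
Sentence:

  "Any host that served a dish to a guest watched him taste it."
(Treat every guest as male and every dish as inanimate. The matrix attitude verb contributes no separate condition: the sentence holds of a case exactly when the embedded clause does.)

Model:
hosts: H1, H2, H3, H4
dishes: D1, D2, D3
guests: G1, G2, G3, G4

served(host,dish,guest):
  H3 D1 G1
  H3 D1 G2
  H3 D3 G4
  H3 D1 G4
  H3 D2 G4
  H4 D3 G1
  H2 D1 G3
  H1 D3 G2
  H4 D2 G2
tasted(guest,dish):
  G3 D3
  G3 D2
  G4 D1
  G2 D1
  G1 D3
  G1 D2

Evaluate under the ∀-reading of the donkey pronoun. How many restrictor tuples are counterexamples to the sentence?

"him" takes "a guest" as antecedent and "it" takes "a dish"; both are donkey pronouns co-varying with the restrictor.
Strong reading: for every (h,d,g) with served(h,d,g), tasted(g,d).
Restrictor triples: (H1,D3,G2)→tasted(G2,D3) ✗  (H2,D1,G3)→tasted(G3,D1) ✗  (H3,D1,G1)→tasted(G1,D1) ✗  (H3,D1,G2)→tasted(G2,D1) ✓  (H3,D1,G4)→tasted(G4,D1) ✓  (H3,D2,G4)→tasted(G4,D2) ✗  (H3,D3,G4)→tasted(G4,D3) ✗  (H4,D2,G2)→tasted(G2,D2) ✗  (H4,D3,G1)→tasted(G1,D3) ✓
Counterexamples (restrictor triples failing the scope): 6.

6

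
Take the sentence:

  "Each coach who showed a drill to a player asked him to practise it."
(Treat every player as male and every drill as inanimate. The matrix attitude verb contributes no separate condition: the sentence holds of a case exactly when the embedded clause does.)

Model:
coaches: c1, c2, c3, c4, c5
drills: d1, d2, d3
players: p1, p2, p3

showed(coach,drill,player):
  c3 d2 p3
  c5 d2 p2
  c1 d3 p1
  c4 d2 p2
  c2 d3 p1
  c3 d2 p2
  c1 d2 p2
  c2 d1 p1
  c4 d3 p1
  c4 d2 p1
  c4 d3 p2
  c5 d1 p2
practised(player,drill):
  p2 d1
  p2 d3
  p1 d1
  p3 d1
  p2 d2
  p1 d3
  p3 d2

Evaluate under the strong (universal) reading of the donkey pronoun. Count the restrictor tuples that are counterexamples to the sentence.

"him" takes "a player" as antecedent and "it" takes "a drill"; both are donkey pronouns co-varying with the restrictor.
Strong reading: for every (c,d,p) with showed(c,d,p), practised(p,d).
Restrictor triples: (c1,d2,p2)→practised(p2,d2) ✓  (c1,d3,p1)→practised(p1,d3) ✓  (c2,d1,p1)→practised(p1,d1) ✓  (c2,d3,p1)→practised(p1,d3) ✓  (c3,d2,p2)→practised(p2,d2) ✓  (c3,d2,p3)→practised(p3,d2) ✓  (c4,d2,p1)→practised(p1,d2) ✗  (c4,d2,p2)→practised(p2,d2) ✓  (c4,d3,p1)→practised(p1,d3) ✓  (c4,d3,p2)→practised(p2,d3) ✓  (c5,d1,p2)→practised(p2,d1) ✓  (c5,d2,p2)→practised(p2,d2) ✓
Counterexamples (restrictor triples failing the scope): 1.

1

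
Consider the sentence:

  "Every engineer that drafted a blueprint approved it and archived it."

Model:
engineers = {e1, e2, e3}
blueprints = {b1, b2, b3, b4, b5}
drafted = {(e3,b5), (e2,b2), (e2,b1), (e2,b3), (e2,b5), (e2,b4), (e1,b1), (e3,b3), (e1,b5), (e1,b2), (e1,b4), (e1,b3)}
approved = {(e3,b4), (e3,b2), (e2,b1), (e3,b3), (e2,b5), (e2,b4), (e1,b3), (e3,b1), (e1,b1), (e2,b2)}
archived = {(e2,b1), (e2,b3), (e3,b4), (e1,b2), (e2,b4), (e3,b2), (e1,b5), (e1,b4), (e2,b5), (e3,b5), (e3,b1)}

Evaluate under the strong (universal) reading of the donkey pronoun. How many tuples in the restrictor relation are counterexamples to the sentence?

"it" takes "a blueprint" as antecedent — a donkey pronoun bound across the clause boundary.
Strong reading: for every (e,b) with drafted(e,b), approved(e,b) ∧ archived(e,b).
Restrictor pairs: (e1,b1) ✗  (e1,b2) ✗  (e1,b3) ✗  (e1,b4) ✗  (e1,b5) ✗  (e2,b1) ✓  (e2,b2) ✗  (e2,b3) ✗  (e2,b4) ✓  (e2,b5) ✓  (e3,b3) ✗  (e3,b5) ✗
Counterexamples (restrictor pairs failing the scope): 9.

9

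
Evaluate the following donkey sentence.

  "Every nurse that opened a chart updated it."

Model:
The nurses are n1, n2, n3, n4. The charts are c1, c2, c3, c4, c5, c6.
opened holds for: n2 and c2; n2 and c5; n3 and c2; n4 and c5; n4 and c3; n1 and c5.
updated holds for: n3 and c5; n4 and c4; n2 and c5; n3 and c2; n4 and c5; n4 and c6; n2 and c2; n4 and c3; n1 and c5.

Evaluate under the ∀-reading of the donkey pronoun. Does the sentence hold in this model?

True

"it" takes "a chart" as antecedent — a donkey pronoun bound across the clause boundary.
Strong reading: for every (n,c) with opened(n,c), updated(n,c).
Restrictor pairs: (n1,c5) ✓  (n2,c2) ✓  (n2,c5) ✓  (n3,c2) ✓  (n4,c3) ✓  (n4,c5) ✓
Every restrictor pair satisfies the scope.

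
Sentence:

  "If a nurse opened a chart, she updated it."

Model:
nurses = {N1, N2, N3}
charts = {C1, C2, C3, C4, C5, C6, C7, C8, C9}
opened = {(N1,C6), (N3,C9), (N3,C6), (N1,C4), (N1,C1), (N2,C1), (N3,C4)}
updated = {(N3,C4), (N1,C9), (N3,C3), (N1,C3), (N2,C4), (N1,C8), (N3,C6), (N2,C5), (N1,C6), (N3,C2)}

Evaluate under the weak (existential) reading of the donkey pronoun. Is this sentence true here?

False

"it" takes "a chart" as antecedent — a donkey pronoun bound across the clause boundary.
Weak reading: every nurse n with some opened-chart has at least one opened-chart c such that updated(n,c).
Per nurse: N1:✓  N2:✗  N3:✓
N2 has no witness among its opened-charts.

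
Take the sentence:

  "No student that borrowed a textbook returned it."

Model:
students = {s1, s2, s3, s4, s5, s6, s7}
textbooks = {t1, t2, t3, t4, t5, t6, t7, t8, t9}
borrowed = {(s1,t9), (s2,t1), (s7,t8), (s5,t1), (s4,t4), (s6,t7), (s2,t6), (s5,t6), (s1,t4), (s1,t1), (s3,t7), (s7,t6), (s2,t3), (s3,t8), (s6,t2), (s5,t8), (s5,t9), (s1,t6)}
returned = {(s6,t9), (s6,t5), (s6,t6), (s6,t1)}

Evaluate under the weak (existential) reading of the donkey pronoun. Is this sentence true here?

True

"it" takes "a textbook" as antecedent — a donkey pronoun bound across the clause boundary.
Truth condition: for no (s,t) with borrowed(s,t) does returned(s,t) hold.
Restrictor pairs — does the scope hold? (s1,t1):fails  (s1,t4):fails  (s1,t6):fails  (s1,t9):fails  (s2,t1):fails  (s2,t3):fails  (s2,t6):fails  (s3,t7):fails  (s3,t8):fails  (s4,t4):fails  (s5,t1):fails  (s5,t6):fails  (s5,t8):fails  (s5,t9):fails  (s6,t2):fails  (s6,t7):fails  (s7,t6):fails  (s7,t8):fails
Scope holds for no restrictor pair, so the sentence is true.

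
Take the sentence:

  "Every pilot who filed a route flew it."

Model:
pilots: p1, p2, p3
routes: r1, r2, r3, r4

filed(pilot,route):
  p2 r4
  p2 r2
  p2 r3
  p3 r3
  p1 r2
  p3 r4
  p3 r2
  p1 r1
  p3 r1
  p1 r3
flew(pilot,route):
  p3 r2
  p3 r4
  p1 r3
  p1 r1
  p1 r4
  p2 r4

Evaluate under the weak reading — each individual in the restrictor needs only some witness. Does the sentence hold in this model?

"it" takes "a route" as antecedent — a donkey pronoun bound across the clause boundary.
Weak reading: every pilot p with some filed-route has at least one filed-route r such that flew(p,r).
Per pilot: p1:✓  p2:✓  p3:✓
Every pilot in the restrictor has a witness.

True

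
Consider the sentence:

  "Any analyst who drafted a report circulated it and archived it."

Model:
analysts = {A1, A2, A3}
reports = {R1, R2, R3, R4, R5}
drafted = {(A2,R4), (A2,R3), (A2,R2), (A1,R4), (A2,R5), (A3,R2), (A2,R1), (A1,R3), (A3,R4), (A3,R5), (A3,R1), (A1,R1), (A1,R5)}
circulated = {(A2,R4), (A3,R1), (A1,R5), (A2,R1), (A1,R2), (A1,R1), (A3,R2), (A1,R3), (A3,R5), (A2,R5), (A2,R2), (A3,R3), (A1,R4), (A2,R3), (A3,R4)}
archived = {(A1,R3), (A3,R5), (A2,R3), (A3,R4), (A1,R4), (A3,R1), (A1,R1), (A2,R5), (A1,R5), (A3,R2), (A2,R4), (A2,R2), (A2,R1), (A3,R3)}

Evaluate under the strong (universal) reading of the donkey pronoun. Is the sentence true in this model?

"it" takes "a report" as antecedent — a donkey pronoun bound across the clause boundary.
Strong reading: for every (a,r) with drafted(a,r), circulated(a,r) ∧ archived(a,r).
Restrictor pairs: (A1,R1) ✓  (A1,R3) ✓  (A1,R4) ✓  (A1,R5) ✓  (A2,R1) ✓  (A2,R2) ✓  (A2,R3) ✓  (A2,R4) ✓  (A2,R5) ✓  (A3,R1) ✓  (A3,R2) ✓  (A3,R4) ✓  (A3,R5) ✓
Every restrictor pair satisfies the scope.

True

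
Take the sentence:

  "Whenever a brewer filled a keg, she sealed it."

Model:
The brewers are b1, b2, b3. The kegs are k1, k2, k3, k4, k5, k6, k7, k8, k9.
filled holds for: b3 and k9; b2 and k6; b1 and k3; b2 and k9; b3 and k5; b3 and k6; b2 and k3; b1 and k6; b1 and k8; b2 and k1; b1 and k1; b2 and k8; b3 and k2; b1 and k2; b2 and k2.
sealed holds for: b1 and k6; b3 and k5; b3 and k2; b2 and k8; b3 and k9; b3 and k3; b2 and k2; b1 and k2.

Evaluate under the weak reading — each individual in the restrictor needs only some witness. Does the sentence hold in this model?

"it" takes "a keg" as antecedent — a donkey pronoun bound across the clause boundary.
Weak reading: every brewer b with some filled-keg has at least one filled-keg k such that sealed(b,k).
Per brewer: b1:✓  b2:✓  b3:✓
Every brewer in the restrictor has a witness.

True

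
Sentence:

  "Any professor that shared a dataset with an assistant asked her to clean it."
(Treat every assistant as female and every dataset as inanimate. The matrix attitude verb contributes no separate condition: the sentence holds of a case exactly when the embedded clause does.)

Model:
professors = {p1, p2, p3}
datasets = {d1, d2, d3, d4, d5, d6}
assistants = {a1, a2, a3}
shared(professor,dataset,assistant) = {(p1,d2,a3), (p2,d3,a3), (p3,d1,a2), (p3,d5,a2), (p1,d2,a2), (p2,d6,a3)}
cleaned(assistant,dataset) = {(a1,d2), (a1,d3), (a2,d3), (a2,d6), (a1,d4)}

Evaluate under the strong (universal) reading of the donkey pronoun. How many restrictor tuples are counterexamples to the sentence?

"her" takes "an assistant" as antecedent and "it" takes "a dataset"; both are donkey pronouns co-varying with the restrictor.
Strong reading: for every (p,d,a) with shared(p,d,a), cleaned(a,d).
Restrictor triples: (p1,d2,a2)→cleaned(a2,d2) ✗  (p1,d2,a3)→cleaned(a3,d2) ✗  (p2,d3,a3)→cleaned(a3,d3) ✗  (p2,d6,a3)→cleaned(a3,d6) ✗  (p3,d1,a2)→cleaned(a2,d1) ✗  (p3,d5,a2)→cleaned(a2,d5) ✗
Counterexamples (restrictor triples failing the scope): 6.

6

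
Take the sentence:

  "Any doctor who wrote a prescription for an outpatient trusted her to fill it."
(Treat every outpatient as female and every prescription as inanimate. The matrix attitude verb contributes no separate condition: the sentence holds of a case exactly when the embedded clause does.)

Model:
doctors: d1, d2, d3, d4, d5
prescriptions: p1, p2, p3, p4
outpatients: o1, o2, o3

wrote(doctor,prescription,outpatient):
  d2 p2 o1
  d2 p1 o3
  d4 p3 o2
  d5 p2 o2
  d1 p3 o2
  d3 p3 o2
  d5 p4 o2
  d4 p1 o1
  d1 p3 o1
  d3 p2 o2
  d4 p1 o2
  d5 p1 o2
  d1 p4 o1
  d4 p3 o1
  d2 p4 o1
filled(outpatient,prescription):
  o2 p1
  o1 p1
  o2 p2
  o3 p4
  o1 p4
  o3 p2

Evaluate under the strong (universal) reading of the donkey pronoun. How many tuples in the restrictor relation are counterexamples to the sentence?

8

"her" takes "an outpatient" as antecedent and "it" takes "a prescription"; both are donkey pronouns co-varying with the restrictor.
Strong reading: for every (d,p,o) with wrote(d,p,o), filled(o,p).
Restrictor triples: (d1,p3,o1)→filled(o1,p3) ✗  (d1,p3,o2)→filled(o2,p3) ✗  (d1,p4,o1)→filled(o1,p4) ✓  (d2,p1,o3)→filled(o3,p1) ✗  (d2,p2,o1)→filled(o1,p2) ✗  (d2,p4,o1)→filled(o1,p4) ✓  (d3,p2,o2)→filled(o2,p2) ✓  (d3,p3,o2)→filled(o2,p3) ✗  (d4,p1,o1)→filled(o1,p1) ✓  (d4,p1,o2)→filled(o2,p1) ✓  (d4,p3,o1)→filled(o1,p3) ✗  (d4,p3,o2)→filled(o2,p3) ✗  (d5,p1,o2)→filled(o2,p1) ✓  (d5,p2,o2)→filled(o2,p2) ✓  (d5,p4,o2)→filled(o2,p4) ✗
Counterexamples (restrictor triples failing the scope): 8.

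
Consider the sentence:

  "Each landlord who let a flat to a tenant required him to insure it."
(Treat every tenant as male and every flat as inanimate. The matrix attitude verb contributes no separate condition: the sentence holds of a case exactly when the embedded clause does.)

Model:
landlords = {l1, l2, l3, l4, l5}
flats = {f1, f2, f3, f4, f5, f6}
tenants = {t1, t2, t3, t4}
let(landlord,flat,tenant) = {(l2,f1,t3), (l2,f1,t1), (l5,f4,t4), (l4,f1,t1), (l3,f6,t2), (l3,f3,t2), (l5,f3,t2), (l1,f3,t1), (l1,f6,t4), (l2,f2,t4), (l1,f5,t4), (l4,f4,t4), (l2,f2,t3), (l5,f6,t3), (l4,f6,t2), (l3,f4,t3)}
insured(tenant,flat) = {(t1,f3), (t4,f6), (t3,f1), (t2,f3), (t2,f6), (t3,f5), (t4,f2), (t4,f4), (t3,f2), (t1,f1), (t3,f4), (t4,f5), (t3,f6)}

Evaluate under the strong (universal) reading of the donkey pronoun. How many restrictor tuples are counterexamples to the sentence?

"him" takes "a tenant" as antecedent and "it" takes "a flat"; both are donkey pronouns co-varying with the restrictor.
Strong reading: for every (l,f,t) with let(l,f,t), insured(t,f).
Restrictor triples: (l1,f3,t1)→insured(t1,f3) ✓  (l1,f5,t4)→insured(t4,f5) ✓  (l1,f6,t4)→insured(t4,f6) ✓  (l2,f1,t1)→insured(t1,f1) ✓  (l2,f1,t3)→insured(t3,f1) ✓  (l2,f2,t3)→insured(t3,f2) ✓  (l2,f2,t4)→insured(t4,f2) ✓  (l3,f3,t2)→insured(t2,f3) ✓  (l3,f4,t3)→insured(t3,f4) ✓  (l3,f6,t2)→insured(t2,f6) ✓  (l4,f1,t1)→insured(t1,f1) ✓  (l4,f4,t4)→insured(t4,f4) ✓  (l4,f6,t2)→insured(t2,f6) ✓  (l5,f3,t2)→insured(t2,f3) ✓  (l5,f4,t4)→insured(t4,f4) ✓  (l5,f6,t3)→insured(t3,f6) ✓
Counterexamples (restrictor triples failing the scope): 0.

0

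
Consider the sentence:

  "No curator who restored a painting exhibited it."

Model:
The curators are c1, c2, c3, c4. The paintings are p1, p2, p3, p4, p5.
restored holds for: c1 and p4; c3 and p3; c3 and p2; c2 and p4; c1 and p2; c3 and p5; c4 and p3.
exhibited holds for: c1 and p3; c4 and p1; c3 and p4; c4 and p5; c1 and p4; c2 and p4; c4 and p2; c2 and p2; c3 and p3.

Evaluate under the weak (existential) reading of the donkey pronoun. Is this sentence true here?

"it" takes "a painting" as antecedent — a donkey pronoun bound across the clause boundary.
Truth condition: for no (c,p) with restored(c,p) does exhibited(c,p) hold.
Restrictor pairs — does the scope hold? (c1,p2):fails  (c1,p4):holds  (c2,p4):holds  (c3,p2):fails  (c3,p3):holds  (c3,p5):fails  (c4,p3):fails
Scope holds for 3 pair(s), so the sentence is false.

False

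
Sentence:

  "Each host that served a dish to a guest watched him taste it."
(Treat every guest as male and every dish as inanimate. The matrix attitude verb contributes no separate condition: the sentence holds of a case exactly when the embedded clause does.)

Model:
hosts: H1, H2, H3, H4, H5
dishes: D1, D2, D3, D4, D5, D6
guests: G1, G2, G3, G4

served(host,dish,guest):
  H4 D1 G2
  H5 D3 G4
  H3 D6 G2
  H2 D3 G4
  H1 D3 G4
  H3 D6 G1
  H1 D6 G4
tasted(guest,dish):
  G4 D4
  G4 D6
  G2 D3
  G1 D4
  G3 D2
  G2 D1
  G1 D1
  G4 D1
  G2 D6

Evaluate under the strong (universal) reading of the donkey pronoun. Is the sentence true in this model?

False

"him" takes "a guest" as antecedent and "it" takes "a dish"; both are donkey pronouns co-varying with the restrictor.
Strong reading: for every (h,d,g) with served(h,d,g), tasted(g,d).
Restrictor triples: (H1,D3,G4)→tasted(G4,D3) ✗  (H1,D6,G4)→tasted(G4,D6) ✓  (H2,D3,G4)→tasted(G4,D3) ✗  (H3,D6,G1)→tasted(G1,D6) ✗  (H3,D6,G2)→tasted(G2,D6) ✓  (H4,D1,G2)→tasted(G2,D1) ✓  (H5,D3,G4)→tasted(G4,D3) ✗
Counterexample: (H1,D3,G4) — tasted(G4,D3) does not hold.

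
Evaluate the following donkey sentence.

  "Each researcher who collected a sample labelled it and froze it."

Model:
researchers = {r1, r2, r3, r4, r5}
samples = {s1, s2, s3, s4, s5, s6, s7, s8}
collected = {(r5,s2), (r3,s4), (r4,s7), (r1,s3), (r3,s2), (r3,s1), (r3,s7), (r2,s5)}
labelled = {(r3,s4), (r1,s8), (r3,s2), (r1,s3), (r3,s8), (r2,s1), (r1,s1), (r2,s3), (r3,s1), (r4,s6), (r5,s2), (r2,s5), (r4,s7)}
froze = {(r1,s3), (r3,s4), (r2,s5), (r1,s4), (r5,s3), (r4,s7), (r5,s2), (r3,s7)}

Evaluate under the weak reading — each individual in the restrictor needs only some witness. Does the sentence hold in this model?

"it" takes "a sample" as antecedent — a donkey pronoun bound across the clause boundary.
Weak reading: every researcher r with some collected-sample has at least one collected-sample s such that labelled(r,s) ∧ froze(r,s).
Per researcher: r1:✓  r2:✓  r3:✓  r4:✓  r5:✓
Every researcher in the restrictor has a witness.

True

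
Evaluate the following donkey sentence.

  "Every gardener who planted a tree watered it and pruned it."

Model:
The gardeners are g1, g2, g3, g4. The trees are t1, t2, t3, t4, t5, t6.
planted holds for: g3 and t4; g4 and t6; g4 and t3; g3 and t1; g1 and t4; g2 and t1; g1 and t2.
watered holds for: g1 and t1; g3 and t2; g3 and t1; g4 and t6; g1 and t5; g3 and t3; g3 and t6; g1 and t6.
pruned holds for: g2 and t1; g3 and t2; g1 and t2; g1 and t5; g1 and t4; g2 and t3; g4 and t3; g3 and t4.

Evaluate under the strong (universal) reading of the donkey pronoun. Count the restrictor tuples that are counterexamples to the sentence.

"it" takes "a tree" as antecedent — a donkey pronoun bound across the clause boundary.
Strong reading: for every (g,t) with planted(g,t), watered(g,t) ∧ pruned(g,t).
Restrictor pairs: (g1,t2) ✗  (g1,t4) ✗  (g2,t1) ✗  (g3,t1) ✗  (g3,t4) ✗  (g4,t3) ✗  (g4,t6) ✗
Counterexamples (restrictor pairs failing the scope): 7.

7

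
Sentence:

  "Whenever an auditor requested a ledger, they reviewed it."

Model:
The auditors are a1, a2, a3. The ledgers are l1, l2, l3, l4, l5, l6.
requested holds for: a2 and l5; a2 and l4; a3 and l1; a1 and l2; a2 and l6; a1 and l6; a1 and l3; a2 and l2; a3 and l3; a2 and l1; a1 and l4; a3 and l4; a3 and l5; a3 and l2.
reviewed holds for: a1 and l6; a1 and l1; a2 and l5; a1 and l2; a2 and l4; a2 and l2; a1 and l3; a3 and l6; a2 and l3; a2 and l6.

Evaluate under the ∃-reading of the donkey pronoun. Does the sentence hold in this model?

False

"it" takes "a ledger" as antecedent — a donkey pronoun bound across the clause boundary.
Weak reading: every auditor a with some requested-ledger has at least one requested-ledger l such that reviewed(a,l).
Per auditor: a1:✓  a2:✓  a3:✗
a3 has no witness among its requested-ledgers.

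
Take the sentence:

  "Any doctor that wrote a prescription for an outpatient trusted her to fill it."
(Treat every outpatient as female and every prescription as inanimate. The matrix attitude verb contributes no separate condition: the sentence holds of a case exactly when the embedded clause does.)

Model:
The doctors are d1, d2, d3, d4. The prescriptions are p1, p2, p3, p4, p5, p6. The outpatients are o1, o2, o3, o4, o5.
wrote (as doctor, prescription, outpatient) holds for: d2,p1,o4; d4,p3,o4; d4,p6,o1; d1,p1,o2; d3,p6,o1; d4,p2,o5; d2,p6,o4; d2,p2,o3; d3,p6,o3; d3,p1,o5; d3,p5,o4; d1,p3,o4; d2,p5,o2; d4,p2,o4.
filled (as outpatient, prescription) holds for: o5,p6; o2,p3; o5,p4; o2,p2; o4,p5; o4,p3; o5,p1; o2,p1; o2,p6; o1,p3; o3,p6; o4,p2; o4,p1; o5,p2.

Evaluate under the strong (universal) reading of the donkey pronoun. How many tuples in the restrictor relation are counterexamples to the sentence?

5

"her" takes "an outpatient" as antecedent and "it" takes "a prescription"; both are donkey pronouns co-varying with the restrictor.
Strong reading: for every (d,p,o) with wrote(d,p,o), filled(o,p).
Restrictor triples: (d1,p1,o2)→filled(o2,p1) ✓  (d1,p3,o4)→filled(o4,p3) ✓  (d2,p1,o4)→filled(o4,p1) ✓  (d2,p2,o3)→filled(o3,p2) ✗  (d2,p5,o2)→filled(o2,p5) ✗  (d2,p6,o4)→filled(o4,p6) ✗  (d3,p1,o5)→filled(o5,p1) ✓  (d3,p5,o4)→filled(o4,p5) ✓  (d3,p6,o1)→filled(o1,p6) ✗  (d3,p6,o3)→filled(o3,p6) ✓  (d4,p2,o4)→filled(o4,p2) ✓  (d4,p2,o5)→filled(o5,p2) ✓  (d4,p3,o4)→filled(o4,p3) ✓  (d4,p6,o1)→filled(o1,p6) ✗
Counterexamples (restrictor triples failing the scope): 5.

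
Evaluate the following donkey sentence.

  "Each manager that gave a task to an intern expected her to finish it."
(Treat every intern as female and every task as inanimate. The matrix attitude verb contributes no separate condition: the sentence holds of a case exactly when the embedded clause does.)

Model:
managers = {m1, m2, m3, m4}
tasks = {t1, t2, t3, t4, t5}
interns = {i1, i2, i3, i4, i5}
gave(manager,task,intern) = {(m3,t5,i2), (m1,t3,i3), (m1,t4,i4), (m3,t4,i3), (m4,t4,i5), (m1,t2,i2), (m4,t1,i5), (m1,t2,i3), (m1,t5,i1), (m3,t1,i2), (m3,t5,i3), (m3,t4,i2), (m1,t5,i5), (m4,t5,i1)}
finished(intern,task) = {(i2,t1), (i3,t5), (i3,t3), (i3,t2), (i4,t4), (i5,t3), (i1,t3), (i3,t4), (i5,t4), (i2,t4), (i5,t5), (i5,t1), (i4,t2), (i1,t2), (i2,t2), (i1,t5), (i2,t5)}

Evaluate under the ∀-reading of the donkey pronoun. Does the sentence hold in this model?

True

"her" takes "an intern" as antecedent and "it" takes "a task"; both are donkey pronouns co-varying with the restrictor.
Strong reading: for every (m,t,i) with gave(m,t,i), finished(i,t).
Restrictor triples: (m1,t2,i2)→finished(i2,t2) ✓  (m1,t2,i3)→finished(i3,t2) ✓  (m1,t3,i3)→finished(i3,t3) ✓  (m1,t4,i4)→finished(i4,t4) ✓  (m1,t5,i1)→finished(i1,t5) ✓  (m1,t5,i5)→finished(i5,t5) ✓  (m3,t1,i2)→finished(i2,t1) ✓  (m3,t4,i2)→finished(i2,t4) ✓  (m3,t4,i3)→finished(i3,t4) ✓  (m3,t5,i2)→finished(i2,t5) ✓  (m3,t5,i3)→finished(i3,t5) ✓  (m4,t1,i5)→finished(i5,t1) ✓  (m4,t4,i5)→finished(i5,t4) ✓  (m4,t5,i1)→finished(i1,t5) ✓
Every restrictor triple satisfies the scope.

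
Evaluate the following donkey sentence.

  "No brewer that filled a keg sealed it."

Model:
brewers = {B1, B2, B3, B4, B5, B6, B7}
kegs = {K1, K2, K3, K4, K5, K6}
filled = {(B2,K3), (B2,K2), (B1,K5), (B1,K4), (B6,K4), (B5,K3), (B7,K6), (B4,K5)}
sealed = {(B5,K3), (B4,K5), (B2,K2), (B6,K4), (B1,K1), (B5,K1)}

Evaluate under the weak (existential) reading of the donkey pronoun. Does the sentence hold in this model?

"it" takes "a keg" as antecedent — a donkey pronoun bound across the clause boundary.
Truth condition: for no (b,k) with filled(b,k) does sealed(b,k) hold.
Restrictor pairs — does the scope hold? (B1,K4):fails  (B1,K5):fails  (B2,K2):holds  (B2,K3):fails  (B4,K5):holds  (B5,K3):holds  (B6,K4):holds  (B7,K6):fails
Scope holds for 4 pair(s), so the sentence is false.

False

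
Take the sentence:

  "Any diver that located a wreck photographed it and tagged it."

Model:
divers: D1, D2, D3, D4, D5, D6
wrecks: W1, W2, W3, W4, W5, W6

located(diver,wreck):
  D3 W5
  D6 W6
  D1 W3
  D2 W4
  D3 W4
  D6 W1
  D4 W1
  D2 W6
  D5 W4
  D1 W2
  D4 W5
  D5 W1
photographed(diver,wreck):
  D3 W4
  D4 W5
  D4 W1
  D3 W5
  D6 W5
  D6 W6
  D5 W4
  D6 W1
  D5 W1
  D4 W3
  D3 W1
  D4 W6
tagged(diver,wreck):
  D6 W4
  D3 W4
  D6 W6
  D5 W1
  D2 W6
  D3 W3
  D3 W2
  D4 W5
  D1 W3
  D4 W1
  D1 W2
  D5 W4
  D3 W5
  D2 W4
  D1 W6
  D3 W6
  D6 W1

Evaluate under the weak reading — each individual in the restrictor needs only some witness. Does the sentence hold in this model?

False

"it" takes "a wreck" as antecedent — a donkey pronoun bound across the clause boundary.
Weak reading: every diver d with some located-wreck has at least one located-wreck w such that photographed(d,w) ∧ tagged(d,w).
Per diver: D1:✗  D2:✗  D3:✓  D4:✓  D5:✓  D6:✓
D1 has no witness among its located-wrecks.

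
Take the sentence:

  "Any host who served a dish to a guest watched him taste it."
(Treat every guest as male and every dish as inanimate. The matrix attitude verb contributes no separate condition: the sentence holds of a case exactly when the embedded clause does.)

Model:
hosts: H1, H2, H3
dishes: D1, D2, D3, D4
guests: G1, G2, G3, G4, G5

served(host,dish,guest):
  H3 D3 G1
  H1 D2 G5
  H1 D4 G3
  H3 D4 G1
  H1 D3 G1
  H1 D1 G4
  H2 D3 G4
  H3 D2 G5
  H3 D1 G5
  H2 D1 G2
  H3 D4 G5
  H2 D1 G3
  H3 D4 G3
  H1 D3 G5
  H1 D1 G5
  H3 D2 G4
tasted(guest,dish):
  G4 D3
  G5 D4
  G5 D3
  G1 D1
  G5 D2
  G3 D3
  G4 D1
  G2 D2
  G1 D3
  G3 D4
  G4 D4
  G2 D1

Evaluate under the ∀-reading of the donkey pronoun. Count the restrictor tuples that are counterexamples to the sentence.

5

"him" takes "a guest" as antecedent and "it" takes "a dish"; both are donkey pronouns co-varying with the restrictor.
Strong reading: for every (h,d,g) with served(h,d,g), tasted(g,d).
Restrictor triples: (H1,D1,G4)→tasted(G4,D1) ✓  (H1,D1,G5)→tasted(G5,D1) ✗  (H1,D2,G5)→tasted(G5,D2) ✓  (H1,D3,G1)→tasted(G1,D3) ✓  (H1,D3,G5)→tasted(G5,D3) ✓  (H1,D4,G3)→tasted(G3,D4) ✓  (H2,D1,G2)→tasted(G2,D1) ✓  (H2,D1,G3)→tasted(G3,D1) ✗  (H2,D3,G4)→tasted(G4,D3) ✓  (H3,D1,G5)→tasted(G5,D1) ✗  (H3,D2,G4)→tasted(G4,D2) ✗  (H3,D2,G5)→tasted(G5,D2) ✓  (H3,D3,G1)→tasted(G1,D3) ✓  (H3,D4,G1)→tasted(G1,D4) ✗  (H3,D4,G3)→tasted(G3,D4) ✓  (H3,D4,G5)→tasted(G5,D4) ✓
Counterexamples (restrictor triples failing the scope): 5.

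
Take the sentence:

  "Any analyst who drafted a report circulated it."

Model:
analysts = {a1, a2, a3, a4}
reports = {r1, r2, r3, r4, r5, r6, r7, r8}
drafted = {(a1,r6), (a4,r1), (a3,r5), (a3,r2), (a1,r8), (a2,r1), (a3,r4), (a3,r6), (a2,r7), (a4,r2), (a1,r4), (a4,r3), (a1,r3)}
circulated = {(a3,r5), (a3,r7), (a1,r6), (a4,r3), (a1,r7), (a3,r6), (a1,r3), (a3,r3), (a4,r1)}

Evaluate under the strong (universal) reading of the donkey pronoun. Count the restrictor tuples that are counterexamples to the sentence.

7

"it" takes "a report" as antecedent — a donkey pronoun bound across the clause boundary.
Strong reading: for every (a,r) with drafted(a,r), circulated(a,r).
Restrictor pairs: (a1,r3) ✓  (a1,r4) ✗  (a1,r6) ✓  (a1,r8) ✗  (a2,r1) ✗  (a2,r7) ✗  (a3,r2) ✗  (a3,r4) ✗  (a3,r5) ✓  (a3,r6) ✓  (a4,r1) ✓  (a4,r2) ✗  (a4,r3) ✓
Counterexamples (restrictor pairs failing the scope): 7.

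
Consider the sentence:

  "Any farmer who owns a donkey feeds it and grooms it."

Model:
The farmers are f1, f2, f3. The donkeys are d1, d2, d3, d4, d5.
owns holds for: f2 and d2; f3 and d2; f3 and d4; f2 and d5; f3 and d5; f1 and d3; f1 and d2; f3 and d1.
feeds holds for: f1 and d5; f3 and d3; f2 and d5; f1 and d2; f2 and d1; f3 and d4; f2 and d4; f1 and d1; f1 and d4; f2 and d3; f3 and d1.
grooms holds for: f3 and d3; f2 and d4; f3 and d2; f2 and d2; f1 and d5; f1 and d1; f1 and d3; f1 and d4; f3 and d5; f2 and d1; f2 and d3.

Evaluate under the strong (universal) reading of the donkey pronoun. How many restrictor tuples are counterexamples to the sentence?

8

"it" takes "a donkey" as antecedent — a donkey pronoun bound across the clause boundary.
Strong reading: for every (f,d) with owns(f,d), feeds(f,d) ∧ grooms(f,d).
Restrictor pairs: (f1,d2) ✗  (f1,d3) ✗  (f2,d2) ✗  (f2,d5) ✗  (f3,d1) ✗  (f3,d2) ✗  (f3,d4) ✗  (f3,d5) ✗
Counterexamples (restrictor pairs failing the scope): 8.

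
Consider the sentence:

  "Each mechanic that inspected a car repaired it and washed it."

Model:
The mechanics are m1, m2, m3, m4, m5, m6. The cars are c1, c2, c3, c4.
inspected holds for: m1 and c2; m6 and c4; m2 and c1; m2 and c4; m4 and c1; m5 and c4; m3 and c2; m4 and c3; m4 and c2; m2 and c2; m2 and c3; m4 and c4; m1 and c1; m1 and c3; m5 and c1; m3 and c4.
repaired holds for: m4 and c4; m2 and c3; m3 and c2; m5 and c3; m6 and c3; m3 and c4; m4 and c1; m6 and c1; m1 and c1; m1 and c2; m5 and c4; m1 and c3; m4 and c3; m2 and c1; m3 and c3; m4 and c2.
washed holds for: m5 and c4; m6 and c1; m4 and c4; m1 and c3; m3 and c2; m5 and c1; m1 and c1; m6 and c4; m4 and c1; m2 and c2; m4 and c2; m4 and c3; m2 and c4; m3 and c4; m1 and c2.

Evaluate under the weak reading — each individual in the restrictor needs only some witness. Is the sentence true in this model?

"it" takes "a car" as antecedent — a donkey pronoun bound across the clause boundary.
Weak reading: every mechanic m with some inspected-car has at least one inspected-car c such that repaired(m,c) ∧ washed(m,c).
Per mechanic: m1:✓  m2:✗  m3:✓  m4:✓  m5:✓  m6:✗
m2 has no witness among its inspected-cars.

False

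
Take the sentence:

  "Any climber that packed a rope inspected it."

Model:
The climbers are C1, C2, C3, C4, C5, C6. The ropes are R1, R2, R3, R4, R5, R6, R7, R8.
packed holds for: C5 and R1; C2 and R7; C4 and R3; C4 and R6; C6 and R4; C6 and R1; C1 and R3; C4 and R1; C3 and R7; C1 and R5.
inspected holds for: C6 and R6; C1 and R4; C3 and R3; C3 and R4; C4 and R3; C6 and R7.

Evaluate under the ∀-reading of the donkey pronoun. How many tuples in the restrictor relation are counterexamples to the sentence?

"it" takes "a rope" as antecedent — a donkey pronoun bound across the clause boundary.
Strong reading: for every (c,r) with packed(c,r), inspected(c,r).
Restrictor pairs: (C1,R3) ✗  (C1,R5) ✗  (C2,R7) ✗  (C3,R7) ✗  (C4,R1) ✗  (C4,R3) ✓  (C4,R6) ✗  (C5,R1) ✗  (C6,R1) ✗  (C6,R4) ✗
Counterexamples (restrictor pairs failing the scope): 9.

9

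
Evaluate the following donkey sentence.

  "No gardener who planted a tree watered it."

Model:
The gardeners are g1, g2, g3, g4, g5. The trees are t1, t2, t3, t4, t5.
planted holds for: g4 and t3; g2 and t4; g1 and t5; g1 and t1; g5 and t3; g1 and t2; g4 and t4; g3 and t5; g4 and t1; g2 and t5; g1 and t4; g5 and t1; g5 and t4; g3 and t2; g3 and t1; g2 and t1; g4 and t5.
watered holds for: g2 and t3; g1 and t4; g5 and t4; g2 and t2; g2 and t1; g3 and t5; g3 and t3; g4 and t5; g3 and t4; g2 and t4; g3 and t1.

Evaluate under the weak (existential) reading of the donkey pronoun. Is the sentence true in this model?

"it" takes "a tree" as antecedent — a donkey pronoun bound across the clause boundary.
Truth condition: for no (g,t) with planted(g,t) does watered(g,t) hold.
Restrictor pairs — does the scope hold? (g1,t1):fails  (g1,t2):fails  (g1,t4):holds  (g1,t5):fails  (g2,t1):holds  (g2,t4):holds  (g2,t5):fails  (g3,t1):holds  (g3,t2):fails  (g3,t5):holds  (g4,t1):fails  (g4,t3):fails  (g4,t4):fails  (g4,t5):holds  (g5,t1):fails  (g5,t3):fails  (g5,t4):holds
Scope holds for 7 pair(s), so the sentence is false.

False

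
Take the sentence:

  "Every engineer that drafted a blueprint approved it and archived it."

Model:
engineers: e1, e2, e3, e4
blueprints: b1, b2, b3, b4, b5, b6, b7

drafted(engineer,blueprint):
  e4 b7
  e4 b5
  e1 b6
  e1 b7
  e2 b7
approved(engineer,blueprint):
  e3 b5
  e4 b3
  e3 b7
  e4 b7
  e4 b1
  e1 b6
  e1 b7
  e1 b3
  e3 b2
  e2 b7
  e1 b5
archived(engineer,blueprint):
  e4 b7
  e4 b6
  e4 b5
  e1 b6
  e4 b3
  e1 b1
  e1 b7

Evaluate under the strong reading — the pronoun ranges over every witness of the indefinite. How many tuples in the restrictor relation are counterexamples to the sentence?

"it" takes "a blueprint" as antecedent — a donkey pronoun bound across the clause boundary.
Strong reading: for every (e,b) with drafted(e,b), approved(e,b) ∧ archived(e,b).
Restrictor pairs: (e1,b6) ✓  (e1,b7) ✓  (e2,b7) ✗  (e4,b5) ✗  (e4,b7) ✓
Counterexamples (restrictor pairs failing the scope): 2.

2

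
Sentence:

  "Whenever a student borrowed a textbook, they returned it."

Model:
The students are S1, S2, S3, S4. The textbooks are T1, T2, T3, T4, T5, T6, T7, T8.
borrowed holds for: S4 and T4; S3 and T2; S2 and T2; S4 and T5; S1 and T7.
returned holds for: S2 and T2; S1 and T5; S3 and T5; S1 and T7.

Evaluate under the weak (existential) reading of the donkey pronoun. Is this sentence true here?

False

"it" takes "a textbook" as antecedent — a donkey pronoun bound across the clause boundary.
Weak reading: every student s with some borrowed-textbook has at least one borrowed-textbook t such that returned(s,t).
Per student: S1:✓  S2:✓  S3:✗  S4:✗
S3 has no witness among its borrowed-textbooks.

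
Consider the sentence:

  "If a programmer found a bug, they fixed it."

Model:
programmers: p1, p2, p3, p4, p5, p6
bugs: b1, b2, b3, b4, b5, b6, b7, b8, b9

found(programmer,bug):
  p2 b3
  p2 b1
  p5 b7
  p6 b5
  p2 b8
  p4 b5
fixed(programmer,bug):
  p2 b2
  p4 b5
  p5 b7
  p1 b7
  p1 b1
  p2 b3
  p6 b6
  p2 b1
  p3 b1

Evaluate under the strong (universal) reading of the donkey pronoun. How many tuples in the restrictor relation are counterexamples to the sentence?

2

"it" takes "a bug" as antecedent — a donkey pronoun bound across the clause boundary.
Strong reading: for every (p,b) with found(p,b), fixed(p,b).
Restrictor pairs: (p2,b1) ✓  (p2,b3) ✓  (p2,b8) ✗  (p4,b5) ✓  (p5,b7) ✓  (p6,b5) ✗
Counterexamples (restrictor pairs failing the scope): 2.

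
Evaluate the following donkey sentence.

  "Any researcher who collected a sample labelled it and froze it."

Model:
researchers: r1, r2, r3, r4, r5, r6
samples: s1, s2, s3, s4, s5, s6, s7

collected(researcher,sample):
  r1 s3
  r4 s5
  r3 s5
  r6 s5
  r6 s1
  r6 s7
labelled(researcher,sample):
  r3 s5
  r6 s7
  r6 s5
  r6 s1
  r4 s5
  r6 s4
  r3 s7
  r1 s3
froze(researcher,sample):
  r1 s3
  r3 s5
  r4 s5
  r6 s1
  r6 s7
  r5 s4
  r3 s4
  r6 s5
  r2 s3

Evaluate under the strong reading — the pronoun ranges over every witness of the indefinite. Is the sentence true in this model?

"it" takes "a sample" as antecedent — a donkey pronoun bound across the clause boundary.
Strong reading: for every (r,s) with collected(r,s), labelled(r,s) ∧ froze(r,s).
Restrictor pairs: (r1,s3) ✓  (r3,s5) ✓  (r4,s5) ✓  (r6,s1) ✓  (r6,s5) ✓  (r6,s7) ✓
Every restrictor pair satisfies the scope.

True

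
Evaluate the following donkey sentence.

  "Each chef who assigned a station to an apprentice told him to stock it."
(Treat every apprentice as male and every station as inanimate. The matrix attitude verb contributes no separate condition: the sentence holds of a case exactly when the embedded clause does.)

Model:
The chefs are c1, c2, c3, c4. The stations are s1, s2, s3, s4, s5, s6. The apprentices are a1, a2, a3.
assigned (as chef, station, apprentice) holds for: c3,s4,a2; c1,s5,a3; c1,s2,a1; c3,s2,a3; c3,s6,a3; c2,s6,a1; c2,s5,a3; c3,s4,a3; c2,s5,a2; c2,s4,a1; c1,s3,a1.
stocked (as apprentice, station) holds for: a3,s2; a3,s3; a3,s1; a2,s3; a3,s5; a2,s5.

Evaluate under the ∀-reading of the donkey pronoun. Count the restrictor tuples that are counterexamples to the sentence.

7

"him" takes "an apprentice" as antecedent and "it" takes "a station"; both are donkey pronouns co-varying with the restrictor.
Strong reading: for every (c,s,a) with assigned(c,s,a), stocked(a,s).
Restrictor triples: (c1,s2,a1)→stocked(a1,s2) ✗  (c1,s3,a1)→stocked(a1,s3) ✗  (c1,s5,a3)→stocked(a3,s5) ✓  (c2,s4,a1)→stocked(a1,s4) ✗  (c2,s5,a2)→stocked(a2,s5) ✓  (c2,s5,a3)→stocked(a3,s5) ✓  (c2,s6,a1)→stocked(a1,s6) ✗  (c3,s2,a3)→stocked(a3,s2) ✓  (c3,s4,a2)→stocked(a2,s4) ✗  (c3,s4,a3)→stocked(a3,s4) ✗  (c3,s6,a3)→stocked(a3,s6) ✗
Counterexamples (restrictor triples failing the scope): 7.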